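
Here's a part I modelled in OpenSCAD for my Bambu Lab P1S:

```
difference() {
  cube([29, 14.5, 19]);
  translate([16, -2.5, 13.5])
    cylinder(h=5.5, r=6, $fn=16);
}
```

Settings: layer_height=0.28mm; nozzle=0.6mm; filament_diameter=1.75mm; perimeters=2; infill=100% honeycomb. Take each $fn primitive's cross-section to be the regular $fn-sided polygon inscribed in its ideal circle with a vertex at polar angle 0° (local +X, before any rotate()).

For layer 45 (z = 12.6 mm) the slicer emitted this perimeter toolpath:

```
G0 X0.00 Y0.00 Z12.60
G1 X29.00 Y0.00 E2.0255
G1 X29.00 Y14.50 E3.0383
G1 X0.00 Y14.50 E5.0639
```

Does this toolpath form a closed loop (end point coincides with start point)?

Start point (G0): (0.00, 0.00). End point (last G1): the path does not return to the start — open.

no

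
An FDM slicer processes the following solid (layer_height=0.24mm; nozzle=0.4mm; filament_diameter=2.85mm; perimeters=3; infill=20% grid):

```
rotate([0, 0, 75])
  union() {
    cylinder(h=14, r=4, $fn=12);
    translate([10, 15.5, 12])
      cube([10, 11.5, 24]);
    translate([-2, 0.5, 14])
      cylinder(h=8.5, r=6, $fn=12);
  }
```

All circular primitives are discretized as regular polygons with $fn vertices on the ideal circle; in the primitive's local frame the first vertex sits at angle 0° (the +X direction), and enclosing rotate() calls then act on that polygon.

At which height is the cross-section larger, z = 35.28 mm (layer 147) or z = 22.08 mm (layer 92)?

layer 92 (z = 22.08 mm)

Layer 147 (z = 35.28): the cylinder is absent (z outside [0, 14]); the cube at (10, 15.5) is present — its section is the full 10×11.5 rectangle (area 115.00 mm²); the cylinder at (-2, 0.5) is absent (z outside [14, 22.5]); Merging all regions: only the 10×11.5 cube at (10, 15.5) is present, so the union is just that shape — area = 115.00 mm²; (whole slice rotated 75° about Z — lengths, areas and connectivity unchanged). So its area = 115.00 mm². Layer 92 (z = 22.08): the cylinder is absent (z outside [0, 14]); the 10×11.5 cube at (10, 15.5) contributes its full rectangle (area 115.00 mm²); the r=6 cylinder at (-2, 0.5) gives a regular 12-gon of circumradius 6 (constant along its height) (area = (12/2)·6.000²·sin(360°/12) = 108.00 mm²); Combining (union): the 2 present regions are separate (no shared area or edge), so areas and boundary lengths simply add and each stays a separate island — area = 223.00 mm²; (rotated 75° about Z; rotation is an isometry so areas/perimeters/island counts are preserved). So its area = 223.00 mm². Layer 92 is larger (223.00 vs 115.00 mm²).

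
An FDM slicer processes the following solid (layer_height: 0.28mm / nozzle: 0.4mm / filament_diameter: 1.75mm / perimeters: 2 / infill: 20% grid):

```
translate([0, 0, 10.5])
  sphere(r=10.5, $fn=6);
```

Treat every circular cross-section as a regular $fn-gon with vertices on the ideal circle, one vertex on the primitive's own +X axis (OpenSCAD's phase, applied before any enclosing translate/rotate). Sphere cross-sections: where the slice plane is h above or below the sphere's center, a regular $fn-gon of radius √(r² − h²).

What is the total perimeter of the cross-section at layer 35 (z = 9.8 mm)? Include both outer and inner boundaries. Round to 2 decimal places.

At z = 9.8 mm: the sphere: section is a regular 6-gon, circumradius = √(r²−h²) = √(10.5²−0.7²) = 10.477 (perimeter = 2·6·10.477·sin(180°/6) = 62.86 mm). Overall, the cross-section is a single solid region. Total boundary length (outer) = 62.86 mm.

62.86 mm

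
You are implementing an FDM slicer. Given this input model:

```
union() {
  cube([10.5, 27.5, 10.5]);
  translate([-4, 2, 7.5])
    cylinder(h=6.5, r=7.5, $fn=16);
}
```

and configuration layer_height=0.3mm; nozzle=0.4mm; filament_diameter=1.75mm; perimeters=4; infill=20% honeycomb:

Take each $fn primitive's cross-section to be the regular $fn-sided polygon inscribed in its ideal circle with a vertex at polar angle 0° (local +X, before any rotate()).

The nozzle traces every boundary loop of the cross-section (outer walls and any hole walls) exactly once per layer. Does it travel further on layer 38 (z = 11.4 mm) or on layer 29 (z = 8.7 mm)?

Layer 38 (z = 11.4): the cube is not intersected at this z (z outside [0, 10.5]); the r=7.5 cylinder at (-4, 2) contributes a regular 16-gon of circumradius 7.5 (perimeter = 2·16·7.500·sin(180°/16) = 46.82 mm); Merging all regions: only the r=7.5 cylinder at (-4, 2) is present, so the union is just that shape — boundary = 46.82 mm. So its perimeter = 46.82 mm. Layer 29 (z = 8.7): the cube (footprint 10.5×27.5) is included at this height (perimeter 76.00 mm); the r=7.5 cylinder at (-4, 2) gives a regular 16-gon of circumradius 7.5 (constant along its height) (perimeter = 2·16·7.500·sin(180°/16) = 46.82 mm); Taking the union: the regions partially overlap (shared area 21.54 mm²), so the edge portions inside another operand are dropped and the merged outline is re-measured after clipping — boundary = 102.09 mm. So its perimeter = 102.09 mm. Layer 29 is larger (102.09 vs 46.82 mm).

layer 29 (z = 8.7 mm)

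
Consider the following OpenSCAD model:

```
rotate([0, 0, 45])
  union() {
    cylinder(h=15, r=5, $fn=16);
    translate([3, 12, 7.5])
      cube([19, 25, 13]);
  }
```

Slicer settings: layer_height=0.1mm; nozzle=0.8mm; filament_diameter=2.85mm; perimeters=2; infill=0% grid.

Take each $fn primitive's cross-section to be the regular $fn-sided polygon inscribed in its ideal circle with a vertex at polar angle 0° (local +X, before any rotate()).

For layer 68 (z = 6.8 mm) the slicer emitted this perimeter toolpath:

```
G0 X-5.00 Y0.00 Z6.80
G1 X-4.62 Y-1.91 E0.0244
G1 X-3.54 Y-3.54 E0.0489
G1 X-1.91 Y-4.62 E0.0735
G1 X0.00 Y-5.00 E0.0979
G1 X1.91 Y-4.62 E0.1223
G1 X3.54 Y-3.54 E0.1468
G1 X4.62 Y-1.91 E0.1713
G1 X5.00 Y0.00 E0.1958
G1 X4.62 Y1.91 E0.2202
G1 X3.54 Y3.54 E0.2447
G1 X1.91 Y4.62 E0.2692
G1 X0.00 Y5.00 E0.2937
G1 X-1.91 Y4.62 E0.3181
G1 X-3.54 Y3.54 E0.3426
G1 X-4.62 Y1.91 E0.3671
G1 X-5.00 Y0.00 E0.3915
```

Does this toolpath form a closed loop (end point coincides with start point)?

yes

Start point (G0): (-5.00, 0.00). End point (last G1): the path returns to the start — closed.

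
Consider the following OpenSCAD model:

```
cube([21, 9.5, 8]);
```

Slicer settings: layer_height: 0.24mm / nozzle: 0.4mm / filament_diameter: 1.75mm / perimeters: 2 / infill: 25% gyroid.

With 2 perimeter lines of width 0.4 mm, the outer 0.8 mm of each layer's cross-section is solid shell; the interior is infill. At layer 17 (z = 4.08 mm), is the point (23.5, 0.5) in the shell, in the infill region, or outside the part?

At z = 4.08 mm: the cube is present — its section is the full 21×9.5 rectangle. Overall, the cross-section is a single solid region. The nearest boundary edge runs (21.00, 0.00)→(21.00, 9.50); distance from the point to it = 2.50 mm. The point is not inside any of the regions above, so it lies outside the cross-section (2.50 mm from the nearest boundary).

outside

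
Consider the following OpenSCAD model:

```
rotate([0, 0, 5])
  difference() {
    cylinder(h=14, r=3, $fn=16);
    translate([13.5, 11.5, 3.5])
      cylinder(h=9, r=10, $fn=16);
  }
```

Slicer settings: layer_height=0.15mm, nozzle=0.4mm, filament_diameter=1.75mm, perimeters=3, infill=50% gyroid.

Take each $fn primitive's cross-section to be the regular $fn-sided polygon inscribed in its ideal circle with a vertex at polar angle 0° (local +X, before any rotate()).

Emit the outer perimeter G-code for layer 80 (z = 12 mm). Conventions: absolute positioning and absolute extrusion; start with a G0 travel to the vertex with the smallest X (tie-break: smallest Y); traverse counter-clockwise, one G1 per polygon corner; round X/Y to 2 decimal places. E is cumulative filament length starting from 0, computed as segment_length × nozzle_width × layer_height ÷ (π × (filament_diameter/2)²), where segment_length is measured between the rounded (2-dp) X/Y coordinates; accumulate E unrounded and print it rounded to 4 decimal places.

At z = 12 mm: the r=3 cylinder contributes a regular 16-gon of circumradius 3; the cylinder at (13.5, 11.5): section is a regular 16-gon, circumradius r=10; Taking the first minus the rest: starting from the r=3 cylinder, the r=10 cylinder at (13.5, 11.5) misses the remaining region (no effect) — 1 connected region; (rotated 5° about Z; rotation is an isometry so areas/perimeters/island counts are preserved). The outline is a single polygon with 16 vertices. Extrusion per mm of travel: 0.4 × 0.15 / (π × 0.875²) = 0.024945. Accumulating E over each segment gives final E = 0.4673.

G0 X-2.99 Y-0.26 Z12.00
G1 X-2.66 Y-1.39 E0.0294
G1 X-1.93 Y-2.30 E0.0585
G1 X-0.90 Y-2.86 E0.0877
G1 X0.26 Y-2.99 E0.1168
G1 X1.39 Y-2.66 E0.1462
G1 X2.30 Y-1.93 E0.1753
G1 X2.86 Y-0.90 E0.2045
G1 X2.99 Y0.26 E0.2337
G1 X2.66 Y1.39 E0.2630
G1 X1.93 Y2.30 E0.2921
G1 X0.90 Y2.86 E0.3214
G1 X-0.26 Y2.99 E0.3505
G1 X-1.39 Y2.66 E0.3799
G1 X-2.30 Y1.93 E0.4090
G1 X-2.86 Y0.90 E0.4382
G1 X-2.99 Y-0.26 E0.4673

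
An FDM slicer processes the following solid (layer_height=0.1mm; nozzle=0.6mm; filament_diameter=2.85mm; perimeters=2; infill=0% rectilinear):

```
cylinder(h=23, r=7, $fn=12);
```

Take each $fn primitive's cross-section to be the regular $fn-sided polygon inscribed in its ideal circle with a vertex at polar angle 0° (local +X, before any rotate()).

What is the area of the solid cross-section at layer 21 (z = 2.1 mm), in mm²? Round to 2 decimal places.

At z = 2.1 mm: the r=7 cylinder gives a regular 12-gon of circumradius 7 (constant along its height) (area = (12/2)·7.000²·sin(360°/12) = 147.00 mm²). Overall, the cross-section is a single solid region. Net area = 147.00 mm².

147.00 mm²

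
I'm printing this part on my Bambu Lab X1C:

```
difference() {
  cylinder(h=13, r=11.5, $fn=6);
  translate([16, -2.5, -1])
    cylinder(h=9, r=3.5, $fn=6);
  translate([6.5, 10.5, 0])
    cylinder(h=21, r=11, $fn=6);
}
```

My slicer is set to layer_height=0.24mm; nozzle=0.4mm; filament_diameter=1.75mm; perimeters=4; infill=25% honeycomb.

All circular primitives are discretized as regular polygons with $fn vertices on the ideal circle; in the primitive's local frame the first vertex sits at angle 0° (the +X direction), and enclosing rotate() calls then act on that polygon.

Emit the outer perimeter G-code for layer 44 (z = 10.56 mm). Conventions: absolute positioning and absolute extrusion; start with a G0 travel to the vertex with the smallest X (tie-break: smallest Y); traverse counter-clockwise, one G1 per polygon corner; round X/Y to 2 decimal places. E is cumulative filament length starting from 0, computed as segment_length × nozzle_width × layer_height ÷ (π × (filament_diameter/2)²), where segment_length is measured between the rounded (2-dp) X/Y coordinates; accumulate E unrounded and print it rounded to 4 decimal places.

At z = 10.56 mm: the r=11.5 cylinder gives a regular 6-gon of circumradius 11.5 (constant along its height); the cylinder at (16, -2.5) does not reach this height (z outside [-1, 8]); the cylinder at (6.5, 10.5): section is a regular 6-gon, circumradius r=11; Subtracting the remaining from the first: starting from the r=11.5 cylinder, the r=11 cylinder at (6.5, 10.5) partially overlaps it — only the 89.30 mm² overlap (of its 314.37 mm²) is removed, clipping the outline — 1 connected region. The outline is a single polygon with 8 vertices. Extrusion per mm of travel: 0.4 × 0.24 / (π × 0.875²) = 0.039912. Accumulating E over each segment gives final E = 2.7540.

G0 X-11.50 Y0.00 Z10.56
G1 X-5.75 Y-9.96 E0.4590
G1 X5.75 Y-9.96 E0.9180
G1 X11.50 Y0.00 E1.3770
G1 X10.94 Y0.97 E1.4217
G1 X1.00 Y0.97 E1.8184
G1 X-4.19 Y9.96 E2.2328
G1 X-5.75 Y9.96 E2.2950
G1 X-11.50 Y0.00 E2.7540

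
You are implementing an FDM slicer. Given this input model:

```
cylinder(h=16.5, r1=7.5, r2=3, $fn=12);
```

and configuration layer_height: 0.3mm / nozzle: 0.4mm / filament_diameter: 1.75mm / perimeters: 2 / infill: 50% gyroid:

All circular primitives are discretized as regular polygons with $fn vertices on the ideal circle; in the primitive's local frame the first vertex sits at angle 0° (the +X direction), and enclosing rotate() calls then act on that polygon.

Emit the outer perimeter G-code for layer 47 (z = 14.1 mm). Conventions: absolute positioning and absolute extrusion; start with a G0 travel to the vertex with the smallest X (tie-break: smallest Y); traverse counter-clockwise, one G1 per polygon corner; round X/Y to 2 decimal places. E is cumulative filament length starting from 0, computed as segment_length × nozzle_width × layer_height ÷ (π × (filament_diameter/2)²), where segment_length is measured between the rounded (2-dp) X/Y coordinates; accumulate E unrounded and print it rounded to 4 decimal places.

G0 X-3.65 Y0.00 Z14.10
G1 X-3.16 Y-1.83 E0.0945
G1 X-1.83 Y-3.16 E0.1884
G1 X0.00 Y-3.65 E0.2829
G1 X1.83 Y-3.16 E0.3774
G1 X3.16 Y-1.83 E0.4712
G1 X3.65 Y0.00 E0.5657
G1 X3.16 Y1.83 E0.6603
G1 X1.83 Y3.16 E0.7541
G1 X0.00 Y3.65 E0.8486
G1 X-1.83 Y3.16 E0.9431
G1 X-3.16 Y1.83 E1.0370
G1 X-3.65 Y0.00 E1.1315

At z = 14.1 mm: the cone: at t=0.855 of its height the radius interpolates to r₁+(r₂−r₁)t = 3.655, giving a regular 12-gon of that circumradius. The outline is a single polygon with 12 vertices. Extrusion per mm of travel: 0.4 × 0.3 / (π × 0.875²) = 0.049890. Accumulating E over each segment gives final E = 1.1315.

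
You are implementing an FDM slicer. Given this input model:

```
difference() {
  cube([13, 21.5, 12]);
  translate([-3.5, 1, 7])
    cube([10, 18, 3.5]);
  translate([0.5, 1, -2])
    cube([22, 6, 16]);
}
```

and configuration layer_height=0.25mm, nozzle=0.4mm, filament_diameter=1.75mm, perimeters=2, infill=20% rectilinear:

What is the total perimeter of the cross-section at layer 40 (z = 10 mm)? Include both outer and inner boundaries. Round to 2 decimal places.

83.00 mm

At z = 10 mm: the 13×21.5 cube contributes its full rectangle (perimeter 69.00 mm); the cube at (-3.5, 1) (footprint 10×18) is included at this height (perimeter 56.00 mm); the cube at (0.5, 1) is present — its section is the full 22×6 rectangle (perimeter 56.00 mm); After the difference (first − rest): starting from the 13×21.5 cube, the 10×18 cube at (-3.5, 1) partially overlaps it — only the 117.00 mm² overlap (of its 180.00 mm²) is removed, clipping the outline; the 22×6 cube at (0.5, 1) partially overlaps it — only the 39.00 mm² overlap (of its 132.00 mm²) is removed, clipping the outline — boundary = 83.00 mm. Overall, the cross-section has 2 separate islands. Total boundary length (outer) = 83.00 mm.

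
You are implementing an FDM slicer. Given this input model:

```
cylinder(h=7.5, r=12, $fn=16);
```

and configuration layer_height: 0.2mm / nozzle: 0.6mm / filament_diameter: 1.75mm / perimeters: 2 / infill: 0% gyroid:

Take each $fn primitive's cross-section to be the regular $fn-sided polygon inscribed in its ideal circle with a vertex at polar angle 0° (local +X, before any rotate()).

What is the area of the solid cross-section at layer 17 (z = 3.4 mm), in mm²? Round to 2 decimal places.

440.85 mm²

At z = 3.4 mm: the r=12 cylinder contributes a regular 16-gon of circumradius 12 (area = (16/2)·12.000²·sin(360°/16) = 440.85 mm²). Overall, the cross-section is a single solid region. Net area = 440.85 mm².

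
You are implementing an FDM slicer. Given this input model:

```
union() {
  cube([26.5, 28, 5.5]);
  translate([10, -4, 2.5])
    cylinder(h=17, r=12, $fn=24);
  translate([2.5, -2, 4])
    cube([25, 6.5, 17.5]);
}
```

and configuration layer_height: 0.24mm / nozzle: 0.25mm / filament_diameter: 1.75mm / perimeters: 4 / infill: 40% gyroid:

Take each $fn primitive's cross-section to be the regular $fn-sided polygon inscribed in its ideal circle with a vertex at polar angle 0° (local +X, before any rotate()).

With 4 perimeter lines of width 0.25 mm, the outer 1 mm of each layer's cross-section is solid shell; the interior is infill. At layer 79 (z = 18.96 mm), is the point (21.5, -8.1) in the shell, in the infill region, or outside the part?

outside

At z = 18.96 mm: the cube is not intersected at this z (z outside [0, 5.5]); the cylinder at (10, -4): section is a regular 24-gon, circumradius r=12; the cube at (2.5, -2) (footprint 25×6.5) is included at this height; Combining (union): the regions partially overlap (shared area 117.04 mm²), so overlapping operands fuse into one piece — 1 connected region. Overall, the cross-section is a single solid region. The nearest boundary edge runs (21.59, -7.11)→(20.39, -10.00); distance from the point to it = 0.30 mm. The point is not inside any of the regions above, so it lies outside the cross-section (0.30 mm from the nearest boundary).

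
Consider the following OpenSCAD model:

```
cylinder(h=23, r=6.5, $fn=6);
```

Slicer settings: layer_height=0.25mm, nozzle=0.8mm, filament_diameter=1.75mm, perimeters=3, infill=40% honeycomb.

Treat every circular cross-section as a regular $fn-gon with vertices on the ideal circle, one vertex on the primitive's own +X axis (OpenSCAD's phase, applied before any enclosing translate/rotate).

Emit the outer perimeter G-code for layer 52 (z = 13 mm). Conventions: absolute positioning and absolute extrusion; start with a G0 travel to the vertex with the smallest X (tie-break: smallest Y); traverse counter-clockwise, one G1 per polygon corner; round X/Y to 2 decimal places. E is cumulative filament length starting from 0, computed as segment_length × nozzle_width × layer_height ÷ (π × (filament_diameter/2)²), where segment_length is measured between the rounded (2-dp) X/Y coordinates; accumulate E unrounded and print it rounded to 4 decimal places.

G0 X-6.50 Y0.00 Z13.00
G1 X-3.25 Y-5.63 E0.5405
G1 X3.25 Y-5.63 E1.0810
G1 X6.50 Y0.00 E1.6216
G1 X3.25 Y5.63 E2.1621
G1 X-3.25 Y5.63 E2.7026
G1 X-6.50 Y0.00 E3.2431

At z = 13 mm: the r=6.5 cylinder gives a regular 6-gon of circumradius 6.5 (constant along its height). The outline is a single polygon with 6 vertices. Extrusion per mm of travel: 0.8 × 0.25 / (π × 0.875²) = 0.083150. Accumulating E over each segment gives final E = 3.2431.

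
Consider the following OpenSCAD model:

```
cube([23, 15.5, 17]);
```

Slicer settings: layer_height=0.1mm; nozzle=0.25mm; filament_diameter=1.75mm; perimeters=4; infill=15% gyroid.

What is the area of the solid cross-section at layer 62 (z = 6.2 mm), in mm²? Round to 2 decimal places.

At z = 6.2 mm: the 23×15.5 cube contributes its full rectangle (area 356.50 mm²). Overall, the cross-section is a single solid region. Net area = 356.50 mm².

356.50 mm²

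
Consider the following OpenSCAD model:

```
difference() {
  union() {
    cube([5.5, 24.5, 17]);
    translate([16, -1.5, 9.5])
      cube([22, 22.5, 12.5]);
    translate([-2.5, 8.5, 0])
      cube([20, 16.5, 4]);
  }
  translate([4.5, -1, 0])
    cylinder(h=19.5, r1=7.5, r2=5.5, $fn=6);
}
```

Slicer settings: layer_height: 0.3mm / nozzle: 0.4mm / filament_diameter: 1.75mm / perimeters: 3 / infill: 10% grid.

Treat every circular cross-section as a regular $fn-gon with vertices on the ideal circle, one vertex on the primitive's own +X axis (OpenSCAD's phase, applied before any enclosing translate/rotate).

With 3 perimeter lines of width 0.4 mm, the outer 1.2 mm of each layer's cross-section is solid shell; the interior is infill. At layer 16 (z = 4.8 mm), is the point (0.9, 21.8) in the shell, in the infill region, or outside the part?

At z = 4.8 mm: the cube is present — its section is the full 5.5×24.5 rectangle; the cube at (16, -1.5) is absent (z outside [9.5, 22]); the cube at (-2.5, 8.5) is not intersected at this z (z outside [0, 4]); Taking the union: only the 5.5×24.5 cube is present, so the union is just that shape — 1 connected region; the cone at (4.5, -1): at t=0.246 of its height the radius interpolates to r₁+(r₂−r₁)t = 7.008, giving a regular 6-gon of that circumradius; Subtracting the remaining from the first: starting from that combined region, the cone at (4.5, -1) partially overlaps it — only the 27.02 mm² overlap (of its 127.59 mm²) is removed, clipping the outline — 1 connected region. Overall, the cross-section is a single solid region. The nearest boundary edge runs (0.00, 3.34)→(0.00, 24.50); distance from the point to it = 0.90 mm. The point is inside the cross-section, 0.90 mm from the nearest boundary — within the 1.2 mm shell band (3 × 0.4).

shell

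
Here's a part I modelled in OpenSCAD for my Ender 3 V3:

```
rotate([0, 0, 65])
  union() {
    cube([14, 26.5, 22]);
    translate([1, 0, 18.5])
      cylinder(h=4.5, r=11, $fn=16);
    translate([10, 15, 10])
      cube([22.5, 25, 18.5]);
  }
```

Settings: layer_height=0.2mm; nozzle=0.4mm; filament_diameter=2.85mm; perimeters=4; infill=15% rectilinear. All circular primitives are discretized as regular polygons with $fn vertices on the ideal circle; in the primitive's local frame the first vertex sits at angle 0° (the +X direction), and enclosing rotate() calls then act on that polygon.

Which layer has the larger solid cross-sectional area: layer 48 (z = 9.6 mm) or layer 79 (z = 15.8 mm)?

layer 79 (z = 15.8 mm)

Layer 48 (z = 9.6): the 14×26.5 cube contributes its full rectangle (area 371.00 mm²); the cylinder at (1, 0) does not reach this height (z outside [18.5, 23]); the cube at (10, 15) is absent (z outside [10, 28.5]); Merging all regions: only the 14×26.5 cube is present, so the union is just that shape — area = 371.00 mm²; (rotated 65° about Z; rotation is an isometry so areas/perimeters/island counts are preserved). So its area = 371.00 mm². Layer 79 (z = 15.8): the cube (footprint 14×26.5) is included at this height (area 371.00 mm²); the cylinder at (1, 0) is absent (z outside [18.5, 23]); the 22.5×25 cube at (10, 15) contributes its full rectangle (area 562.50 mm²); Combining (union): the regions partially overlap — summed areas 933.50 mm² minus the doubly-counted overlap 46.00 mm² gives 887.50 mm² — area = 887.50 mm²; (whole slice rotated 65° about Z — lengths, areas and connectivity unchanged). So its area = 887.50 mm². Layer 79 is larger (887.50 vs 371.00 mm²).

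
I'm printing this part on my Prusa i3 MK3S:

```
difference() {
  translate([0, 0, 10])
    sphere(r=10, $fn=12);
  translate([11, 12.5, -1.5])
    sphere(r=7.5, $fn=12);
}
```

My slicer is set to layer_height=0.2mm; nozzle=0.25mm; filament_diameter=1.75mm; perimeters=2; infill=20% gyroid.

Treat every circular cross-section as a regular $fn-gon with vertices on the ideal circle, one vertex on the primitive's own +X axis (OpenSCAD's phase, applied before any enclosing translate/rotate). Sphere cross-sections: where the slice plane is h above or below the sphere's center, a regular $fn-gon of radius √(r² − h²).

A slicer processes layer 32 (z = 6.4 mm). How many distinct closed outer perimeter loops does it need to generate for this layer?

1

At z = 6.4 mm: the sphere: section is a regular 12-gon, circumradius = √(r²−h²) = √(10²−3.6²) = 9.330; the sphere at (11, 12.5) is absent (|z−center|=7.900 > r=7.5); Subtracting the remaining from the first: none of the subtracted shapes is present at this height, so the r=10 sphere is unchanged — 1 connected region. The result has 1 disconnected region.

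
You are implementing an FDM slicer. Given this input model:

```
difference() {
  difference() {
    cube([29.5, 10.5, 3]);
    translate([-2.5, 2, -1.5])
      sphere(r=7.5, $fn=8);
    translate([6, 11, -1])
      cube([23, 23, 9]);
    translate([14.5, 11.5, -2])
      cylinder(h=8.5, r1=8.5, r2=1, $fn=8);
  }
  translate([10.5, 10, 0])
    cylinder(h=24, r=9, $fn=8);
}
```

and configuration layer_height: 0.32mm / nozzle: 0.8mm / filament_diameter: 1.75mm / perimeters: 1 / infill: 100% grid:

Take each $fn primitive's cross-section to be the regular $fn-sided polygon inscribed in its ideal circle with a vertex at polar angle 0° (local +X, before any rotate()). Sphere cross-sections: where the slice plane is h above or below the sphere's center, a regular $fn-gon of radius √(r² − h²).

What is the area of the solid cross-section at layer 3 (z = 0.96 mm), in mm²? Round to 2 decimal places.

At z = 0.96 mm: the 29.5×10.5 cube contributes its full rectangle (area 309.75 mm²); the r=7.5 sphere at (-2.5, 2) contributes a regular 8-gon of circumradius √(7.5²−2.46²) = 7.085 (area = (8/2)·7.085²·sin(360°/8) = 141.98 mm²); the 23×23 cube at (6, 11) contributes its full rectangle (area 529.00 mm²); the cone at (14.5, 11.5) (r1=8.5→r2=1) has section circumradius 5.888 here — a regular 8-gon (area = (8/2)·5.888²·sin(360°/8) = 98.07 mm²); After the difference (first − rest): starting from the 29.5×10.5 cube (309.75 mm²), the r=7.5 sphere at (-2.5, 2) partially overlaps it — only the 27.42 mm² overlap (of its 141.98 mm²) is removed, clipping the outline; the 23×23 cube at (6, 11) misses the remaining region (no effect); the cone at (14.5, 11.5) partially overlaps it — only the 37.67 mm² overlap (of its 98.07 mm²) is removed, clipping the outline — area = 244.66 mm²; the cylinder at (10.5, 10): section is a regular 8-gon, circumradius r=9 (area = (8/2)·9.000²·sin(360°/8) = 229.10 mm²); Subtracting the remaining from the first: starting from that combined region (244.66 mm²), the r=9 cylinder at (10.5, 10) partially overlaps it — only the 86.74 mm² overlap (of its 229.10 mm²) is removed, clipping the outline — area = 157.92 mm². Overall, the cross-section is a single solid region. Net area = 157.92 mm².

157.92 mm²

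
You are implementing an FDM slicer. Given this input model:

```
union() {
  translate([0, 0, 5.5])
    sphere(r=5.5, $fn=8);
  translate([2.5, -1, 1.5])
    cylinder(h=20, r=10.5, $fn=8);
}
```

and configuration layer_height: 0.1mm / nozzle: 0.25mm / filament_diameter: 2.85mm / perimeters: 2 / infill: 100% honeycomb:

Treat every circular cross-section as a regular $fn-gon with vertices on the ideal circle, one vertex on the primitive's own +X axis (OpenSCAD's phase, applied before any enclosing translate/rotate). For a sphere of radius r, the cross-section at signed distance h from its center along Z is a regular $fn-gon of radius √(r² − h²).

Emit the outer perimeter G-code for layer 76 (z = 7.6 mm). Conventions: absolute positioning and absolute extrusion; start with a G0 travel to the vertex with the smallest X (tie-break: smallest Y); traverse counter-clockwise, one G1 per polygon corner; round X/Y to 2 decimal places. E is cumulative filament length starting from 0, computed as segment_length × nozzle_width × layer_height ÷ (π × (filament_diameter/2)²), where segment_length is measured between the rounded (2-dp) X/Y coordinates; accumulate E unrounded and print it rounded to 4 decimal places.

G0 X-8.00 Y-1.00 Z7.60
G1 X-4.92 Y-8.42 E0.0315
G1 X2.50 Y-11.50 E0.0630
G1 X9.92 Y-8.42 E0.0945
G1 X13.00 Y-1.00 E0.1259
G1 X9.92 Y6.42 E0.1574
G1 X2.50 Y9.50 E0.1889
G1 X-4.92 Y6.42 E0.2204
G1 X-8.00 Y-1.00 E0.2519

At z = 7.6 mm: the r=5.5 sphere contributes a regular 8-gon of circumradius √(5.5²−2.1²) = 5.083; the r=10.5 cylinder at (2.5, -1) contributes a regular 8-gon of circumradius 10.5; Taking the union: the r=5.5 sphere lies entirely inside the r=10.5 cylinder at (2.5, -1), so the union is just the r=10.5 cylinder at (2.5, -1) — 1 connected region. The outline is a single polygon with 8 vertices. Extrusion per mm of travel: 0.25 × 0.1 / (π × 1.425²) = 0.003919. Accumulating E over each segment gives final E = 0.2519.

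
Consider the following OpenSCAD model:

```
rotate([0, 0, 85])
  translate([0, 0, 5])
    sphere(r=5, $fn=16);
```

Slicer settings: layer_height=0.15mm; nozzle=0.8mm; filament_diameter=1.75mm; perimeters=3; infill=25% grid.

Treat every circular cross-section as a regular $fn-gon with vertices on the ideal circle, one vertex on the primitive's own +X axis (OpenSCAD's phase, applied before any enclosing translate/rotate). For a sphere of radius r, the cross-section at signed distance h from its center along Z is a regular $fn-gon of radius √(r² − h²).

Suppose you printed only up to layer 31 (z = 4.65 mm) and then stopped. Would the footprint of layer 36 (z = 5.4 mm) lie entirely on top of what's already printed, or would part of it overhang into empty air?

entirely on top

Compare the two slices. At z = 4.65: the r=5 sphere contributes a regular 16-gon of circumradius √(5²−0.35²) = 4.988 (area = (16/2)·4.988²·sin(360°/16) = 76.16 mm²); (whole slice rotated 85° about Z — lengths, areas and connectivity unchanged). At z = 5.4: the r=5 sphere contributes a regular 16-gon of circumradius √(5²−0.4²) = 4.984 (area = (16/2)·4.984²·sin(360°/16) = 76.05 mm²); (rotated 85° about Z; rotation is an isometry so areas/perimeters/island counts are preserved). Checking containment: the cross-section at z = 5.4 is a subset of the cross-section at z = 4.65.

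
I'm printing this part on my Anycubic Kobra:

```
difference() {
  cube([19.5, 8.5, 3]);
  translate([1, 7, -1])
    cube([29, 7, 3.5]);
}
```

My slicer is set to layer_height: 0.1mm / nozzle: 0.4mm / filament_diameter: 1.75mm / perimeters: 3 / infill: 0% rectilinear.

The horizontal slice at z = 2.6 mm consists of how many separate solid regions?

1

At z = 2.6 mm: the 19.5×8.5 cube contributes its full rectangle; the cube at (1, 7) is absent (z outside [-1, 2.5]); After the difference (first − rest): none of the subtracted shapes is present at this height, so the 19.5×8.5 cube is unchanged — 1 connected region. The result has 1 disconnected region.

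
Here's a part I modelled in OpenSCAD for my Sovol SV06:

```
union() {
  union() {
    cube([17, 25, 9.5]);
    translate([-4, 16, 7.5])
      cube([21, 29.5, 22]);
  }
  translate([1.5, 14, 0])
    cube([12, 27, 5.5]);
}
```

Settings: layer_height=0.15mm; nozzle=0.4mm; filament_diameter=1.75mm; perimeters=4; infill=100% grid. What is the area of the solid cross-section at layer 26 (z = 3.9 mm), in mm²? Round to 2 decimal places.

At z = 3.9 mm: the cube (footprint 17×25) is included at this height (area 425.00 mm²); the cube at (-4, 16) is absent (z outside [7.5, 29.5]); Merging all regions: only the 17×25 cube is present, so the union is just that shape — area = 425.00 mm²; the 12×27 cube at (1.5, 14) contributes its full rectangle (area 324.00 mm²); Taking the union: the regions partially overlap — summed areas 749.00 mm² minus the doubly-counted overlap 132.00 mm² gives 617.00 mm² — area = 617.00 mm². Overall, the cross-section is a single solid region. Net area = 617.00 mm².

617.00 mm²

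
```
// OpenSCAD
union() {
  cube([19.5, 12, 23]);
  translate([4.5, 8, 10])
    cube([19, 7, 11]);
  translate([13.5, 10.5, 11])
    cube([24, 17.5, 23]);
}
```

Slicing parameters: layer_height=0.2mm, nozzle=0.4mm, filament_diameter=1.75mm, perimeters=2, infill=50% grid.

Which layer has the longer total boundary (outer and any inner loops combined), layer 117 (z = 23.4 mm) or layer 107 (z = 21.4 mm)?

Layer 117 (z = 23.4): the cube does not reach this height (z outside [0, 23]); the cube at (4.5, 8) does not reach this height (z outside [10, 21]); the cube at (13.5, 10.5) is present — its section is the full 24×17.5 rectangle (perimeter 83.00 mm); Combining (union): only the 24×17.5 cube at (13.5, 10.5) is present, so the union is just that shape — boundary = 83.00 mm. So its perimeter = 83.00 mm. Layer 107 (z = 21.4): the cube (footprint 19.5×12) is included at this height (perimeter 63.00 mm); the cube at (4.5, 8) is absent (z outside [10, 21]); the 24×17.5 cube at (13.5, 10.5) contributes its full rectangle (perimeter 83.00 mm); Merging all regions: the regions partially overlap (shared area 9.00 mm²), so the edge portions inside another operand are dropped and the merged outline is re-measured after clipping — boundary = 131.00 mm. So its perimeter = 131.00 mm. Layer 107 is larger (131.00 vs 83.00 mm).

layer 107 (z = 21.4 mm)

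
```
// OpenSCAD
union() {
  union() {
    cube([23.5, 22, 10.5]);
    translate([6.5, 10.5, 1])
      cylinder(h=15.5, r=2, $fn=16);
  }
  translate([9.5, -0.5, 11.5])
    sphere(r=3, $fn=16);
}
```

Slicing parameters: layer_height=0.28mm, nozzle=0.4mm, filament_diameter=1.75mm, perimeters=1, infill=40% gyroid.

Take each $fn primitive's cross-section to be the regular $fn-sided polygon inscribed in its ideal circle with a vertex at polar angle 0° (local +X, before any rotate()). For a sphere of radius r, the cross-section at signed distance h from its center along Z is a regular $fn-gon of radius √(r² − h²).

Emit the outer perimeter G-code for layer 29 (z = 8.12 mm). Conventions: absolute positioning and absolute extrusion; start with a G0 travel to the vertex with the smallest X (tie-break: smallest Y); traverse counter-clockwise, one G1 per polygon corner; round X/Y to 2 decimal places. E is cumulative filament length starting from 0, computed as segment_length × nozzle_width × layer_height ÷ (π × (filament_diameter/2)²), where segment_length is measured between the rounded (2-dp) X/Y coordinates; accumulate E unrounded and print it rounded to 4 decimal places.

G0 X0.00 Y0.00 Z8.12
G1 X23.50 Y0.00 E1.0943
G1 X23.50 Y22.00 E2.1187
G1 X0.00 Y22.00 E3.2129
G1 X0.00 Y0.00 E4.2373

At z = 8.12 mm: the cube is present — its section is the full 23.5×22 rectangle; the cylinder at (6.5, 10.5): section is a regular 16-gon, circumradius r=2; Taking the union: the r=2 cylinder at (6.5, 10.5) lies entirely inside the 23.5×22 cube, so the union is just the 23.5×22 cube — 1 connected region; the sphere at (9.5, -0.5) is not intersected at this z (|z−center|=3.380 > r=3); Taking the union: only that combined region is present, so the union is just that shape — 1 connected region. The outline is a single polygon with 4 vertices. Extrusion per mm of travel: 0.4 × 0.28 / (π × 0.875²) = 0.046564. Accumulating E over each segment gives final E = 4.2373.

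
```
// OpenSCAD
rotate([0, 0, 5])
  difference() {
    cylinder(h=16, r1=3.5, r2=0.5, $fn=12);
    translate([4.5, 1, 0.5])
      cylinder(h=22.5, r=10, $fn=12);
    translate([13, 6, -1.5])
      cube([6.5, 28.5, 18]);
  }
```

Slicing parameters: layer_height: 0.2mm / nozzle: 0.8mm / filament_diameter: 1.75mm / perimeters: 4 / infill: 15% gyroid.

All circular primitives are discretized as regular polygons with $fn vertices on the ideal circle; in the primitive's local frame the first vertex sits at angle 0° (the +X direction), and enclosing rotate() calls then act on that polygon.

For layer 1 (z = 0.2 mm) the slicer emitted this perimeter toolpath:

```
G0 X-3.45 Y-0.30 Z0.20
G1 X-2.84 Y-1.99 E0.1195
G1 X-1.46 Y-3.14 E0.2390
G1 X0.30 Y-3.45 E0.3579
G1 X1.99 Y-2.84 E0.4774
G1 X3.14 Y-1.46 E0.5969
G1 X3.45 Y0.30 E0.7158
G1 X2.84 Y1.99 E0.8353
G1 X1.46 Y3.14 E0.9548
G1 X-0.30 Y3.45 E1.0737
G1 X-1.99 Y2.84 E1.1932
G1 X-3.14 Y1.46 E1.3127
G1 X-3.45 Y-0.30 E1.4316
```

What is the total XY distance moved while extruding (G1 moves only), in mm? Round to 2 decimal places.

21.52 mm

Sum the Euclidean lengths of each G1 segment: total = 21.52 mm.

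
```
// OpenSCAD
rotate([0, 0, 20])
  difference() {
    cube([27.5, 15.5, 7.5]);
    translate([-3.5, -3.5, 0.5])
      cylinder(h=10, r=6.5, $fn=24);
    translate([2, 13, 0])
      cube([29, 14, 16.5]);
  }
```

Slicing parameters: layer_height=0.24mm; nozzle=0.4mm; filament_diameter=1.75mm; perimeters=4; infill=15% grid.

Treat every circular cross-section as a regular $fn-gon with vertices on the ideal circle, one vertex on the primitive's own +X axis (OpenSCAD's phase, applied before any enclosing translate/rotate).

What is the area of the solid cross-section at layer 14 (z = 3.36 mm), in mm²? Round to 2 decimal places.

At z = 3.36 mm: the 27.5×15.5 cube contributes its full rectangle (area 426.25 mm²); the r=6.5 cylinder at (-3.5, -3.5) contributes a regular 24-gon of circumradius 6.5 (area = (24/2)·6.500²·sin(360°/24) = 131.22 mm²); the cube at (2, 13) is present — its section is the full 29×14 rectangle (area 406.00 mm²); Subtracting the remaining from the first: starting from the 27.5×15.5 cube (426.25 mm²), the r=6.5 cylinder at (-3.5, -3.5) partially overlaps it — only the 2.12 mm² overlap (of its 131.22 mm²) is removed, clipping the outline; the 29×14 cube at (2, 13) partially overlaps it — only the 63.75 mm² overlap (of its 406.00 mm²) is removed, clipping the outline — area = 360.38 mm²; (rotated 20° about Z; rotation is an isometry so areas/perimeters/island counts are preserved). Overall, the cross-section is a single solid region. Net area = 360.38 mm².

360.38 mm²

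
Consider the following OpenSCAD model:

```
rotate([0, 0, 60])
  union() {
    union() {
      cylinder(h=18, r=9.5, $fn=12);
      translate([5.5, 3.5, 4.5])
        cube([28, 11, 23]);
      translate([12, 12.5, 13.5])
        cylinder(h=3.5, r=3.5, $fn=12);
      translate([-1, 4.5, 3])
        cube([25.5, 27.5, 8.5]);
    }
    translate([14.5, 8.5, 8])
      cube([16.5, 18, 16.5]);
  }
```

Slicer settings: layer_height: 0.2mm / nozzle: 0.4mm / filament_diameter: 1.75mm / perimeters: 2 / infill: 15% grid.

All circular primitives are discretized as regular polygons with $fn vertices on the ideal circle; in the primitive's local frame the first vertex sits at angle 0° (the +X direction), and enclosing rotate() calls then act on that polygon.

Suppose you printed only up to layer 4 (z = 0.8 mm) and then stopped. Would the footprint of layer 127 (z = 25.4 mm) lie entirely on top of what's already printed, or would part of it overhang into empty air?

part overhangs

Compare the two slices. At z = 0.8: the r=9.5 cylinder contributes a regular 12-gon of circumradius 9.5 (area = (12/2)·9.500²·sin(360°/12) = 270.75 mm²); the cube at (5.5, 3.5) is absent (z outside [4.5, 27.5]); the cylinder at (12, 12.5) is absent (z outside [13.5, 17]); the cube at (-1, 4.5) is not intersected at this z (z outside [3, 11.5]); Combining (union): only the r=9.5 cylinder is present, so the union is just that shape — area = 270.75 mm²; the cube at (14.5, 8.5) is absent (z outside [8, 24.5]); Merging all regions: only the result so far is present, so the union is just that shape — area = 270.75 mm²; (whole slice rotated 60° about Z — lengths, areas and connectivity unchanged). At z = 25.4: the cylinder is absent (z outside [0, 18]); the cube at (5.5, 3.5) (footprint 28×11) is included at this height (area 308.00 mm²); the cylinder at (12, 12.5) is absent (z outside [13.5, 17]); the cube at (-1, 4.5) does not reach this height (z outside [3, 11.5]); Merging all regions: only the 28×11 cube at (5.5, 3.5) is present, so the union is just that shape — area = 308.00 mm²; the cube at (14.5, 8.5) does not reach this height (z outside [8, 24.5]); Merging all regions: only that combined region is present, so the union is just that shape — area = 308.00 mm²; (rotated 60° about Z; rotation is an isometry so areas/perimeters/island counts are preserved). Checking containment: at z = 25.4 the cross-section extends beyond the z = 0.8 cross-section by about 300.66 mm².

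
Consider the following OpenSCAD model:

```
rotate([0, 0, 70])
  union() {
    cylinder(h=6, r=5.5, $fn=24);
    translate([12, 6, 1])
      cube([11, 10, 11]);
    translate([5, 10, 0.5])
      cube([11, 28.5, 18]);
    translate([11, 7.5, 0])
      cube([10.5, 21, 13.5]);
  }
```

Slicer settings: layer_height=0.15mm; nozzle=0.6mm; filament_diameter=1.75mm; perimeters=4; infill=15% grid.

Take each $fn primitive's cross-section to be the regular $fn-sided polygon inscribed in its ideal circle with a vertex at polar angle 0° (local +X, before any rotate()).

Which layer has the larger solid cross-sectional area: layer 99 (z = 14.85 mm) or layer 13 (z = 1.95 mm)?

Layer 99 (z = 14.85): the cylinder does not reach this height (z outside [0, 6]); the cube at (12, 6) does not reach this height (z outside [1, 12]); the cube at (5, 10) is present — its section is the full 11×28.5 rectangle (area 313.50 mm²); the cube at (11, 7.5) is not intersected at this z (z outside [0, 13.5]); Merging all regions: only the 11×28.5 cube at (5, 10) is present, so the union is just that shape — area = 313.50 mm²; (whole slice rotated 70° about Z — lengths, areas and connectivity unchanged). So its area = 313.50 mm². Layer 13 (z = 1.95): the cylinder: section is a regular 24-gon, circumradius r=5.5 (area = (24/2)·5.500²·sin(360°/24) = 93.95 mm²); the 11×10 cube at (12, 6) contributes its full rectangle (area 110.00 mm²); the 11×28.5 cube at (5, 10) contributes its full rectangle (area 313.50 mm²); the cube at (11, 7.5) (footprint 10.5×21) is included at this height (area 220.50 mm²); Combining (union): the regions partially overlap — summed areas 737.95 mm² minus the doubly-counted overlap 173.25 mm² gives 564.70 mm² — area = 564.70 mm²; (whole slice rotated 70° about Z — lengths, areas and connectivity unchanged). So its area = 564.70 mm². Layer 13 is larger (564.70 vs 313.50 mm²).

layer 13 (z = 1.95 mm)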